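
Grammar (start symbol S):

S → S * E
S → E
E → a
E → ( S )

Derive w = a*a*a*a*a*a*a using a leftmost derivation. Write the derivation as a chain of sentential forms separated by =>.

S => S*E   [S → S * E]
S*E => S*E*E   [S → S * E]
S*E*E => S*E*E*E   [S → S * E]
S*E*E*E => S*E*E*E*E   [S → S * E]
S*E*E*E*E => S*E*E*E*E*E   [S → S * E]
S*E*E*E*E*E => S*E*E*E*E*E*E   [S → S * E]
S*E*E*E*E*E*E => E*E*E*E*E*E*E   [S → E]
E*E*E*E*E*E*E => a*E*E*E*E*E*E   [E → a]
a*E*E*E*E*E*E => a*a*E*E*E*E*E   [E → a]
a*a*E*E*E*E*E => a*a*a*E*E*E*E   [E → a]
a*a*a*E*E*E*E => a*a*a*a*E*E*E   [E → a]
a*a*a*a*E*E*E => a*a*a*a*a*E*E   [E → a]
a*a*a*a*a*E*E => a*a*a*a*a*a*E   [E → a]
a*a*a*a*a*a*E => a*a*a*a*a*a*a   [E → a]

S => S*E => S*E*E => S*E*E*E => S*E*E*E*E => S*E*E*E*E*E => S*E*E*E*E*E*E => E*E*E*E*E*E*E => a*E*E*E*E*E*E => a*a*E*E*E*E*E => a*a*a*E*E*E*E => a*a*a*a*E*E*E => a*a*a*a*a*E*E => a*a*a*a*a*a*E => a*a*a*a*a*a*a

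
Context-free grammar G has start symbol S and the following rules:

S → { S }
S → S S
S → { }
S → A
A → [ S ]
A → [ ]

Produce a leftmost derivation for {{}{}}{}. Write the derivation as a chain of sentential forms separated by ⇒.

S ⇒ SS   [S → S S]
SS ⇒ {S}S   [S → { S }]
{S}S ⇒ {SS}S   [S → S S]
{SS}S ⇒ {{}S}S   [S → { }]
{{}S}S ⇒ {{}{}}S   [S → { }]
{{}{}}S ⇒ {{}{}}{}   [S → { }]

S ⇒ SS ⇒ {S}S ⇒ {SS}S ⇒ {{}S}S ⇒ {{}{}}S ⇒ {{}{}}{}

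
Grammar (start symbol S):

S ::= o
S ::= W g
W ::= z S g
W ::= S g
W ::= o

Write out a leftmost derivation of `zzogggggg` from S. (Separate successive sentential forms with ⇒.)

S ⇒ Wg ⇒ zSgg ⇒ zWggg ⇒ zzSgggg ⇒ zzWggggg ⇒ zzSgggggg ⇒ zzogggggg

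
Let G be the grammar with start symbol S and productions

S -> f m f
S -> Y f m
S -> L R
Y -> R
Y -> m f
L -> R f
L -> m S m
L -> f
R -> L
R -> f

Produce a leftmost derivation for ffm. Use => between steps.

S => Yfm => Rfm => Lfm => ffm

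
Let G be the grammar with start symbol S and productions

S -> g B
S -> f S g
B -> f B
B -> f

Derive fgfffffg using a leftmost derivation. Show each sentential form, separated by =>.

S => fSg => fgBg => fgfBg => fgffBg => fgfffBg => fgffffBg => fgfffffg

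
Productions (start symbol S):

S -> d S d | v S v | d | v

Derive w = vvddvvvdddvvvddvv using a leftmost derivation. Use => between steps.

S => vSv   [S -> v S v]
vSv => vvSvv   [S -> v S v]
vvSvv => vvdSdvv   [S -> d S d]
vvdSdvv => vvddSddvv   [S -> d S d]
vvddSddvv => vvddvSvddvv   [S -> v S v]
vvddvSvddvv => vvddvvSvvddvv   [S -> v S v]
vvddvvSvvddvv => vvddvvvSvvvddvv   [S -> v S v]
vvddvvvSvvvddvv => vvddvvvdSdvvvddvv   [S -> d S d]
vvddvvvdSdvvvddvv => vvddvvvdddvvvddvv   [S -> d]

S=>vSv=>vvSvv=>vvdSdvv=>vvddSddvv=>vvddvSvddvv=>vvddvvSvvddvv=>vvddvvvSvvvddvv=>vvddvvvdSdvvvddvv=>vvddvvvdddvvvddvv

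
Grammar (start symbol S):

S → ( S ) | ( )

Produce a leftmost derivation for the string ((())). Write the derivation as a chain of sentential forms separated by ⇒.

S ⇒ (S)   [S → ( S )]
(S) ⇒ ((S))   [S → ( S )]
((S)) ⇒ ((()))   [S → ( )]

S ⇒ (S) ⇒ ((S)) ⇒ ((()))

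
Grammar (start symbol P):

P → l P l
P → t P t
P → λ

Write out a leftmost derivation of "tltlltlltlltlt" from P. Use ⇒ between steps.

P ⇒ tPt ⇒ tlPlt ⇒ tltPtlt ⇒ tltlPltlt ⇒ tltllPlltlt ⇒ tltlltPtlltlt ⇒ tltlltlPltlltlt ⇒ tltlltlltlltlt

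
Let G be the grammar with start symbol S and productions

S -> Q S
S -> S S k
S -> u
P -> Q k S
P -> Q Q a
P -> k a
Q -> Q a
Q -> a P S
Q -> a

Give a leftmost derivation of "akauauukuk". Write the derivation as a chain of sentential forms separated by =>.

S => SSk   [S -> S S k]
SSk => SSkSk   [S -> S S k]
SSkSk => QSSkSk   [S -> Q S]
QSSkSk => QaSSkSk   [Q -> Q a]
QaSSkSk => aPSaSSkSk   [Q -> a P S]
aPSaSSkSk => akaSaSSkSk   [P -> k a]
akaSaSSkSk => akauaSSkSk   [S -> u]
akauaSSkSk => akauauSkSk   [S -> u]
akauauSkSk => akauauukSk   [S -> u]
akauauukSk => akauauukuk   [S -> u]

S => SSk => SSkSk => QSSkSk => QaSSkSk => aPSaSSkSk => akaSaSSkSk => akauaSSkSk => akauauSkSk => akauauukSk => akauauukuk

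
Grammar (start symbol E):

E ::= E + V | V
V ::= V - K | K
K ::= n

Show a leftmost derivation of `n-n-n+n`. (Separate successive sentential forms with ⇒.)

E ⇒ E+V   [E ::= E + V]
E+V ⇒ V+V   [E ::= V]
V+V ⇒ V-K+V   [V ::= V - K]
V-K+V ⇒ V-K-K+V   [V ::= V - K]
V-K-K+V ⇒ K-K-K+V   [V ::= K]
K-K-K+V ⇒ n-K-K+V   [K ::= n]
n-K-K+V ⇒ n-n-K+V   [K ::= n]
n-n-K+V ⇒ n-n-n+V   [K ::= n]
n-n-n+V ⇒ n-n-n+K   [V ::= K]
n-n-n+K ⇒ n-n-n+n   [K ::= n]

E ⇒ E+V ⇒ V+V ⇒ V-K+V ⇒ V-K-K+V ⇒ K-K-K+V ⇒ n-K-K+V ⇒ n-n-K+V ⇒ n-n-n+V ⇒ n-n-n+K ⇒ n-n-n+n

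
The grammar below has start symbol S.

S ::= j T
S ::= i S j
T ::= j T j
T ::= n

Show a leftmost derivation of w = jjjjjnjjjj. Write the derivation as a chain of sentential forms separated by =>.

S => jT => jjTj => jjjTjj => jjjjTjjj => jjjjjTjjjj => jjjjjnjjjj

S => jT   [S ::= j T]
jT => jjTj   [T ::= j T j]
jjTj => jjjTjj   [T ::= j T j]
jjjTjj => jjjjTjjj   [T ::= j T j]
jjjjTjjj => jjjjjTjjjj   [T ::= j T j]
jjjjjTjjjj => jjjjjnjjjj   [T ::= n]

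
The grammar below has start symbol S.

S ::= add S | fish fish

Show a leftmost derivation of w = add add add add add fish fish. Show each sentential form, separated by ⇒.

S ⇒ add S   [S ::= add S]
add S ⇒ add add S   [S ::= add S]
add add S ⇒ add add add S   [S ::= add S]
add add add S ⇒ add add add add S   [S ::= add S]
add add add add S ⇒ add add add add add S   [S ::= add S]
add add add add add S ⇒ add add add add add fish fish   [S ::= fish fish]

S ⇒ add S ⇒ add add S ⇒ add add add S ⇒ add add add add S ⇒ add add add add add S ⇒ add add add add add fish fish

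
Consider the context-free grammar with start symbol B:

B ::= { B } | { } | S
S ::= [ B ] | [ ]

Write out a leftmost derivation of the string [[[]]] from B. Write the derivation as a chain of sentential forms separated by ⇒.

B ⇒ S   [B ::= S]
S ⇒ [B]   [S ::= [ B ]]
[B] ⇒ [S]   [B ::= S]
[S] ⇒ [[B]]   [S ::= [ B ]]
[[B]] ⇒ [[S]]   [B ::= S]
[[S]] ⇒ [[[]]]   [S ::= [ ]]

B ⇒ S ⇒ [B] ⇒ [S] ⇒ [[B]] ⇒ [[S]] ⇒ [[[]]]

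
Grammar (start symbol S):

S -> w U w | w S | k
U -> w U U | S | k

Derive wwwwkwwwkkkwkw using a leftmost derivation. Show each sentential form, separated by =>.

S => wS => wwUw => wwwUUw => wwwwUUUw => wwwwkUUw => wwwwkSUw => wwwwkwUwUw => wwwwkwwUUwUw => wwwwkwwwUUUwUw => wwwwkwwwSUUwUw => wwwwkwwwkUUwUw => wwwwkwwwkkUwUw => wwwwkwwwkkkwUw => wwwwkwwwkkkwkw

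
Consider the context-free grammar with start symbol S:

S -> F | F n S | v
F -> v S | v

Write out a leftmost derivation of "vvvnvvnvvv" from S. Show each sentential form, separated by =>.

S => FnS => vSnS => vFnS => vvSnS => vvFnSnS => vvvnSnS => vvvnFnS => vvvnvSnS => vvvnvvnS => vvvnvvnF => vvvnvvnvS => vvvnvvnvF => vvvnvvnvvS => vvvnvvnvvv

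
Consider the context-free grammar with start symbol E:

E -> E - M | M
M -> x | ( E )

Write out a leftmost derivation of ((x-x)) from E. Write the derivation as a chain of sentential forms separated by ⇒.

E ⇒ M ⇒ (E) ⇒ (M) ⇒ ((E)) ⇒ ((E-M)) ⇒ ((M-M)) ⇒ ((x-M)) ⇒ ((x-x))

E ⇒ M   [E -> M]
M ⇒ (E)   [M -> ( E )]
(E) ⇒ (M)   [E -> M]
(M) ⇒ ((E))   [M -> ( E )]
((E)) ⇒ ((E-M))   [E -> E - M]
((E-M)) ⇒ ((M-M))   [E -> M]
((M-M)) ⇒ ((x-M))   [M -> x]
((x-M)) ⇒ ((x-x))   [M -> x]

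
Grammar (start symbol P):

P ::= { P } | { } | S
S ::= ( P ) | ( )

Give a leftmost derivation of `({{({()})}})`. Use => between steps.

P=>S=>(P)=>({P})=>({{P}})=>({{S}})=>({{(P)}})=>({{({P})}})=>({{({S})}})=>({{({()})}})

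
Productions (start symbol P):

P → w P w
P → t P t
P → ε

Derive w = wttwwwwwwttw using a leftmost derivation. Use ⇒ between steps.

P ⇒ wPw ⇒ wtPtw ⇒ wttPttw ⇒ wttwPwttw ⇒ wttwwPwwttw ⇒ wttwwwPwwwttw ⇒ wttwwwwwwttw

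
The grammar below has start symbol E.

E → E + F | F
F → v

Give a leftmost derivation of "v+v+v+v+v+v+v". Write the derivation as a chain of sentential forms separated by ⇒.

E ⇒ E+F ⇒ E+F+F ⇒ E+F+F+F ⇒ E+F+F+F+F ⇒ E+F+F+F+F+F ⇒ E+F+F+F+F+F+F ⇒ F+F+F+F+F+F+F ⇒ v+F+F+F+F+F+F ⇒ v+v+F+F+F+F+F ⇒ v+v+v+F+F+F+F ⇒ v+v+v+v+F+F+F ⇒ v+v+v+v+v+F+F ⇒ v+v+v+v+v+v+F ⇒ v+v+v+v+v+v+v

E ⇒ E+F   [E → E + F]
E+F ⇒ E+F+F   [E → E + F]
E+F+F ⇒ E+F+F+F   [E → E + F]
E+F+F+F ⇒ E+F+F+F+F   [E → E + F]
E+F+F+F+F ⇒ E+F+F+F+F+F   [E → E + F]
E+F+F+F+F+F ⇒ E+F+F+F+F+F+F   [E → E + F]
E+F+F+F+F+F+F ⇒ F+F+F+F+F+F+F   [E → F]
F+F+F+F+F+F+F ⇒ v+F+F+F+F+F+F   [F → v]
v+F+F+F+F+F+F ⇒ v+v+F+F+F+F+F   [F → v]
v+v+F+F+F+F+F ⇒ v+v+v+F+F+F+F   [F → v]
v+v+v+F+F+F+F ⇒ v+v+v+v+F+F+F   [F → v]
v+v+v+v+F+F+F ⇒ v+v+v+v+v+F+F   [F → v]
v+v+v+v+v+F+F ⇒ v+v+v+v+v+v+F   [F → v]
v+v+v+v+v+v+F ⇒ v+v+v+v+v+v+v   [F → v]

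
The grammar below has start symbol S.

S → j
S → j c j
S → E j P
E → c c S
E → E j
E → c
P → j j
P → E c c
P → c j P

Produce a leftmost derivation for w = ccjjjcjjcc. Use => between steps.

S => EjP   [S → E j P]
EjP => EjjP   [E → E j]
EjjP => ccSjjP   [E → c c S]
ccSjjP => ccjjjP   [S → j]
ccjjjP => ccjjjEcc   [P → E c c]
ccjjjEcc => ccjjjEjcc   [E → E j]
ccjjjEjcc => ccjjjEjjcc   [E → E j]
ccjjjEjjcc => ccjjjcjjcc   [E → c]

S=>EjP=>EjjP=>ccSjjP=>ccjjjP=>ccjjjEcc=>ccjjjEjcc=>ccjjjEjjcc=>ccjjjcjjcc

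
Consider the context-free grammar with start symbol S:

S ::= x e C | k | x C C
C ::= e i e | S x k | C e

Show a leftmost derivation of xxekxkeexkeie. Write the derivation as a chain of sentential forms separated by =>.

S => xCC   [S ::= x C C]
xCC => xSxkC   [C ::= S x k]
xSxkC => xxeCxkC   [S ::= x e C]
xxeCxkC => xxeCexkC   [C ::= C e]
xxeCexkC => xxeCeexkC   [C ::= C e]
xxeCeexkC => xxeSxkeexkC   [C ::= S x k]
xxeSxkeexkC => xxekxkeexkC   [S ::= k]
xxekxkeexkC => xxekxkeexkeie   [C ::= e i e]

S=>xCC=>xSxkC=>xxeCxkC=>xxeCexkC=>xxeCeexkC=>xxeSxkeexkC=>xxekxkeexkC=>xxekxkeexkeie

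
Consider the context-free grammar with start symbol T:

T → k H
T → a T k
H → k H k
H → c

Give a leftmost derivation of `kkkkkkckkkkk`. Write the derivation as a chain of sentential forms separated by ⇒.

T⇒kH⇒kkHk⇒kkkHkk⇒kkkkHkkk⇒kkkkkHkkkk⇒kkkkkkHkkkkk⇒kkkkkkckkkkk

T ⇒ kH   [T → k H]
kH ⇒ kkHk   [H → k H k]
kkHk ⇒ kkkHkk   [H → k H k]
kkkHkk ⇒ kkkkHkkk   [H → k H k]
kkkkHkkk ⇒ kkkkkHkkkk   [H → k H k]
kkkkkHkkkk ⇒ kkkkkkHkkkkk   [H → k H k]
kkkkkkHkkkkk ⇒ kkkkkkckkkkk   [H → c]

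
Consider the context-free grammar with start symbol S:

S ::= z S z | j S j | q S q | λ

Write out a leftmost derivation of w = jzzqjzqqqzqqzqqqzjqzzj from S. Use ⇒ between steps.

S⇒jSj⇒jzSzj⇒jzzSzzj⇒jzzqSqzzj⇒jzzqjSjqzzj⇒jzzqjzSzjqzzj⇒jzzqjzqSqzjqzzj⇒jzzqjzqqSqqzjqzzj⇒jzzqjzqqqSqqqzjqzzj⇒jzzqjzqqqzSzqqqzjqzzj⇒jzzqjzqqqzqSqzqqqzjqzzj⇒jzzqjzqqqzqqzqqqzjqzzj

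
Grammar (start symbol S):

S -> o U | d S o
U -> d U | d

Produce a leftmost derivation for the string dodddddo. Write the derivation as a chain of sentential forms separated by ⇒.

S ⇒ dSo   [S -> d S o]
dSo ⇒ doUo   [S -> o U]
doUo ⇒ dodUo   [U -> d U]
dodUo ⇒ doddUo   [U -> d U]
doddUo ⇒ dodddUo   [U -> d U]
dodddUo ⇒ doddddUo   [U -> d U]
doddddUo ⇒ dodddddo   [U -> d]

S ⇒ dSo ⇒ doUo ⇒ dodUo ⇒ doddUo ⇒ dodddUo ⇒ doddddUo ⇒ dodddddo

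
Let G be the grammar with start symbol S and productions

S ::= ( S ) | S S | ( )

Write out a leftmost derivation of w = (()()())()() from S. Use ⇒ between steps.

S ⇒ SS   [S ::= S S]
SS ⇒ SSS   [S ::= S S]
SSS ⇒ (S)SS   [S ::= ( S )]
(S)SS ⇒ (SS)SS   [S ::= S S]
(SS)SS ⇒ (SSS)SS   [S ::= S S]
(SSS)SS ⇒ (()SS)SS   [S ::= ( )]
(()SS)SS ⇒ (()()S)SS   [S ::= ( )]
(()()S)SS ⇒ (()()())SS   [S ::= ( )]
(()()())SS ⇒ (()()())()S   [S ::= ( )]
(()()())()S ⇒ (()()())()()   [S ::= ( )]

S ⇒ SS ⇒ SSS ⇒ (S)SS ⇒ (SS)SS ⇒ (SSS)SS ⇒ (()SS)SS ⇒ (()()S)SS ⇒ (()()())SS ⇒ (()()())()S ⇒ (()()())()()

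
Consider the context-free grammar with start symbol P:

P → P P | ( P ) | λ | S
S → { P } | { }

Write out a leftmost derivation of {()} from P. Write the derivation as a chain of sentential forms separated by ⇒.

P⇒S⇒{P}⇒{(P)}⇒{()}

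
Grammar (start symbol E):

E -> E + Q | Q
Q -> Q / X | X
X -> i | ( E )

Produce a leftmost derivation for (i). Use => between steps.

E=>Q=>X=>(E)=>(Q)=>(X)=>(i)

E => Q   [E -> Q]
Q => X   [Q -> X]
X => (E)   [X -> ( E )]
(E) => (Q)   [E -> Q]
(Q) => (X)   [Q -> X]
(X) => (i)   [X -> i]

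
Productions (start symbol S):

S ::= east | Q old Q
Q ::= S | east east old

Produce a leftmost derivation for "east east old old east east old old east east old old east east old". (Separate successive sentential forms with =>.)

S => Q old Q => S old Q => Q old Q old Q => S old Q old Q => Q old Q old Q old Q => east east old old Q old Q old Q => east east old old east east old old Q old Q => east east old old east east old old east east old old Q => east east old old east east old old east east old old east east old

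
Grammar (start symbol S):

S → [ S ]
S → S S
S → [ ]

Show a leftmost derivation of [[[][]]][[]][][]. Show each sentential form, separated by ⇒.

S ⇒ SS ⇒ [S]S ⇒ [[S]]S ⇒ [[SS]]S ⇒ [[[]S]]S ⇒ [[[][]]]S ⇒ [[[][]]]SS ⇒ [[[][]]][S]S ⇒ [[[][]]][[]]S ⇒ [[[][]]][[]]SS ⇒ [[[][]]][[]][]S ⇒ [[[][]]][[]][][]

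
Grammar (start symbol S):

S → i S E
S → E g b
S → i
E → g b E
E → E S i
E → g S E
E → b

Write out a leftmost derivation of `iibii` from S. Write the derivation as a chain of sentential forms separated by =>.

S => iSE => iiE => iiESi => iibSi => iibii

S => iSE   [S → i S E]
iSE => iiE   [S → i]
iiE => iiESi   [E → E S i]
iiESi => iibSi   [E → b]
iibSi => iibii   [S → i]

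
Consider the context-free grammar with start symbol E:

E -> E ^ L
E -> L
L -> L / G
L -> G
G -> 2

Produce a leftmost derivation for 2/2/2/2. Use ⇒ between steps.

E ⇒ L ⇒ L/G ⇒ L/G/G ⇒ L/G/G/G ⇒ G/G/G/G ⇒ 2/G/G/G ⇒ 2/2/G/G ⇒ 2/2/2/G ⇒ 2/2/2/2

E ⇒ L   [E -> L]
L ⇒ L/G   [L -> L / G]
L/G ⇒ L/G/G   [L -> L / G]
L/G/G ⇒ L/G/G/G   [L -> L / G]
L/G/G/G ⇒ G/G/G/G   [L -> G]
G/G/G/G ⇒ 2/G/G/G   [G -> 2]
2/G/G/G ⇒ 2/2/G/G   [G -> 2]
2/2/G/G ⇒ 2/2/2/G   [G -> 2]
2/2/2/G ⇒ 2/2/2/2   [G -> 2]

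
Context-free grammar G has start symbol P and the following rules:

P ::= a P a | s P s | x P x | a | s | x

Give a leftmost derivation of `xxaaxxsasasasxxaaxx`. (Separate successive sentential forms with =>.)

P => xPx   [P ::= x P x]
xPx => xxPxx   [P ::= x P x]
xxPxx => xxaPaxx   [P ::= a P a]
xxaPaxx => xxaaPaaxx   [P ::= a P a]
xxaaPaaxx => xxaaxPxaaxx   [P ::= x P x]
xxaaxPxaaxx => xxaaxxPxxaaxx   [P ::= x P x]
xxaaxxPxxaaxx => xxaaxxsPsxxaaxx   [P ::= s P s]
xxaaxxsPsxxaaxx => xxaaxxsaPasxxaaxx   [P ::= a P a]
xxaaxxsaPasxxaaxx => xxaaxxsasPsasxxaaxx   [P ::= s P s]
xxaaxxsasPsasxxaaxx => xxaaxxsasasasxxaaxx   [P ::= a]

P=>xPx=>xxPxx=>xxaPaxx=>xxaaPaaxx=>xxaaxPxaaxx=>xxaaxxPxxaaxx=>xxaaxxsPsxxaaxx=>xxaaxxsaPasxxaaxx=>xxaaxxsasPsasxxaaxx=>xxaaxxsasasasxxaaxx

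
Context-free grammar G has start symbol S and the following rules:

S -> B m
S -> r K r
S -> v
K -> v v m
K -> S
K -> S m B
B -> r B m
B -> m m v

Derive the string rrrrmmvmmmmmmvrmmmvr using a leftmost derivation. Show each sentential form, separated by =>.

S => rKr => rSmBr => rrKrmBr => rrSmBrmBr => rrBmmBrmBr => rrrBmmmBrmBr => rrrrBmmmmBrmBr => rrrrmmvmmmmBrmBr => rrrrmmvmmmmmmvrmBr => rrrrmmvmmmmmmvrmmmvr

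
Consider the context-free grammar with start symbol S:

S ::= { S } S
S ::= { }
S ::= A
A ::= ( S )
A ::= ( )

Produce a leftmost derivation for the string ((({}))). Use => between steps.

S => A => (S) => (A) => ((S)) => ((A)) => (((S))) => ((({})))

S => A   [S ::= A]
A => (S)   [A ::= ( S )]
(S) => (A)   [S ::= A]
(A) => ((S))   [A ::= ( S )]
((S)) => ((A))   [S ::= A]
((A)) => (((S)))   [A ::= ( S )]
(((S))) => ((({})))   [S ::= { }]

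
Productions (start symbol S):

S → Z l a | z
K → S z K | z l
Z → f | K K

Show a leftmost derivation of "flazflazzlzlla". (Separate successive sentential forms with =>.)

S => Zla => KKla => SzKKla => ZlazKKla => flazKKla => flazSzKKla => flazZlazKKla => flazflazKKla => flazflazzlKla => flazflazzlzlla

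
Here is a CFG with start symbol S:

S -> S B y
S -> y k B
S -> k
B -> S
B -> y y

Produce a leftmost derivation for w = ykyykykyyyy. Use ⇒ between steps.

S ⇒ SBy ⇒ ykBBy ⇒ ykyyBy ⇒ ykyySy ⇒ ykyySByy ⇒ ykyykByy ⇒ ykyykSyy ⇒ ykyykykByy ⇒ ykyykykyyyy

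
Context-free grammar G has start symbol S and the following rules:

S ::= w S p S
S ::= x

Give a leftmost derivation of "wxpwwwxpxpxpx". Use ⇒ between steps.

S ⇒ wSpS   [S ::= w S p S]
wSpS ⇒ wxpS   [S ::= x]
wxpS ⇒ wxpwSpS   [S ::= w S p S]
wxpwSpS ⇒ wxpwwSpSpS   [S ::= w S p S]
wxpwwSpSpS ⇒ wxpwwwSpSpSpS   [S ::= w S p S]
wxpwwwSpSpSpS ⇒ wxpwwwxpSpSpS   [S ::= x]
wxpwwwxpSpSpS ⇒ wxpwwwxpxpSpS   [S ::= x]
wxpwwwxpxpSpS ⇒ wxpwwwxpxpxpS   [S ::= x]
wxpwwwxpxpxpS ⇒ wxpwwwxpxpxpx   [S ::= x]

S⇒wSpS⇒wxpS⇒wxpwSpS⇒wxpwwSpSpS⇒wxpwwwSpSpSpS⇒wxpwwwxpSpSpS⇒wxpwwwxpxpSpS⇒wxpwwwxpxpxpS⇒wxpwwwxpxpxpx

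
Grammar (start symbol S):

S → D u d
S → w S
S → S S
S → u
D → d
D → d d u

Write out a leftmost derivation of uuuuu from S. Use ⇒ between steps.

S ⇒ SS ⇒ SSS ⇒ SSSS ⇒ SSSSS ⇒ uSSSS ⇒ uuSSS ⇒ uuuSS ⇒ uuuuS ⇒ uuuuu

S ⇒ SS   [S → S S]
SS ⇒ SSS   [S → S S]
SSS ⇒ SSSS   [S → S S]
SSSS ⇒ SSSSS   [S → S S]
SSSSS ⇒ uSSSS   [S → u]
uSSSS ⇒ uuSSS   [S → u]
uuSSS ⇒ uuuSS   [S → u]
uuuSS ⇒ uuuuS   [S → u]
uuuuS ⇒ uuuuu   [S → u]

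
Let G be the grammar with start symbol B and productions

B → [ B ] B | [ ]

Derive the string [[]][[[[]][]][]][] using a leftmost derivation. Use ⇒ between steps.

B⇒[B]B⇒[[]]B⇒[[]][B]B⇒[[]][[B]B]B⇒[[]][[[B]B]B]B⇒[[]][[[[]]B]B]B⇒[[]][[[[]][]]B]B⇒[[]][[[[]][]][]]B⇒[[]][[[[]][]][]][]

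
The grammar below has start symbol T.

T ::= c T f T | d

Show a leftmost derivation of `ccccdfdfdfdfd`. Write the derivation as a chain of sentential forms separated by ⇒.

T⇒cTfT⇒ccTfTfT⇒cccTfTfTfT⇒ccccTfTfTfTfT⇒ccccdfTfTfTfT⇒ccccdfdfTfTfT⇒ccccdfdfdfTfT⇒ccccdfdfdfdfT⇒ccccdfdfdfdfd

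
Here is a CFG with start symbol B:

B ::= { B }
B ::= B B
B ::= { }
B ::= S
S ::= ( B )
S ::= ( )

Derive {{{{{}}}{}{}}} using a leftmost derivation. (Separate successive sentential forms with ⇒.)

B ⇒ {B} ⇒ {{B}} ⇒ {{BB}} ⇒ {{BBB}} ⇒ {{{B}BB}} ⇒ {{{{B}}BB}} ⇒ {{{{{}}}BB}} ⇒ {{{{{}}}{}B}} ⇒ {{{{{}}}{}{}}}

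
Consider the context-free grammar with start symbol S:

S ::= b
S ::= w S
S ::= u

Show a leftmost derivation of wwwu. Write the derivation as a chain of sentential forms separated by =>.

S=>wS=>wwS=>wwwS=>wwwu

S => wS   [S ::= w S]
wS => wwS   [S ::= w S]
wwS => wwwS   [S ::= w S]
wwwS => wwwu   [S ::= u]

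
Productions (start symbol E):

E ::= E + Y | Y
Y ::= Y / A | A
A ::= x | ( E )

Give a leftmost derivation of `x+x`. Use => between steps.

E => E+Y   [E ::= E + Y]
E+Y => Y+Y   [E ::= Y]
Y+Y => A+Y   [Y ::= A]
A+Y => x+Y   [A ::= x]
x+Y => x+A   [Y ::= A]
x+A => x+x   [A ::= x]

E => E+Y => Y+Y => A+Y => x+Y => x+A => x+x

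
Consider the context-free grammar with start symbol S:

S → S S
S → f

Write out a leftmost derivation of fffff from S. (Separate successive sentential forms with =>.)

S=>SS=>SSS=>SSSS=>SSSSS=>fSSSS=>ffSSS=>fffSS=>ffffS=>fffff

S => SS   [S → S S]
SS => SSS   [S → S S]
SSS => SSSS   [S → S S]
SSSS => SSSSS   [S → S S]
SSSSS => fSSSS   [S → f]
fSSSS => ffSSS   [S → f]
ffSSS => fffSS   [S → f]
fffSS => ffffS   [S → f]
ffffS => fffff   [S → f]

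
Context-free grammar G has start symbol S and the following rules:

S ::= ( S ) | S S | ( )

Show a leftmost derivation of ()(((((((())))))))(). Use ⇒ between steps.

S ⇒ SS ⇒ SSS ⇒ ()SS ⇒ ()(S)S ⇒ ()((S))S ⇒ ()(((S)))S ⇒ ()((((S))))S ⇒ ()(((((S)))))S ⇒ ()((((((S))))))S ⇒ ()(((((((S)))))))S ⇒ ()(((((((())))))))S ⇒ ()(((((((())))))))()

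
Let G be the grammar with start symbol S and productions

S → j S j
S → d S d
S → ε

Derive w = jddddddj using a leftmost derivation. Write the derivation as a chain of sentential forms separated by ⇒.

S ⇒ jSj   [S → j S j]
jSj ⇒ jdSdj   [S → d S d]
jdSdj ⇒ jddSddj   [S → d S d]
jddSddj ⇒ jdddSdddj   [S → d S d]
jdddSdddj ⇒ jddddddj   [S → ε]

S ⇒ jSj ⇒ jdSdj ⇒ jddSddj ⇒ jdddSdddj ⇒ jddddddj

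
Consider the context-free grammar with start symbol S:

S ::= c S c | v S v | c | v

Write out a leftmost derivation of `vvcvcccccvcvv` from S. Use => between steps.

S => vSv => vvSvv => vvcScvv => vvcvSvcvv => vvcvcScvcvv => vvcvccSccvcvv => vvcvcccccvcvv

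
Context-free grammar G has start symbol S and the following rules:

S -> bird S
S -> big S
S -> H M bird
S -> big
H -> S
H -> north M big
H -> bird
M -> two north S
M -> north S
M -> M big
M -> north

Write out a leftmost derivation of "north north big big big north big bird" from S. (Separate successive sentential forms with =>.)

S => H M bird => north M big M bird => north M big big M bird => north north S big big M bird => north north big big big M bird => north north big big big M big bird => north north big big big north big bird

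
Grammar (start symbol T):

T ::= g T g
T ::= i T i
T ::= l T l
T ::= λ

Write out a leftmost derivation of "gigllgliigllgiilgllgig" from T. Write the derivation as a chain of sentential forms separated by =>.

T => gTg => giTig => gigTgig => giglTlgig => gigllTllgig => gigllgTgllgig => gigllglTlgllgig => gigllgliTilgllgig => gigllgliiTiilgllgig => gigllgliigTgiilgllgig => gigllgliiglTlgiilgllgig => gigllgliigllgiilgllgig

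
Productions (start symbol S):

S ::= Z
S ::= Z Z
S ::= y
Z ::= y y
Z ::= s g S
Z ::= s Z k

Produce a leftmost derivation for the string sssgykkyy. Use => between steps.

S => ZZ => sZkZ => ssZkkZ => sssgSkkZ => sssgykkZ => sssgykkyy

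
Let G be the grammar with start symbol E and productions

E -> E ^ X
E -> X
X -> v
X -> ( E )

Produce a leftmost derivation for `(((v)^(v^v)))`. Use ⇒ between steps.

E ⇒ X   [E -> X]
X ⇒ (E)   [X -> ( E )]
(E) ⇒ (X)   [E -> X]
(X) ⇒ ((E))   [X -> ( E )]
((E)) ⇒ ((E^X))   [E -> E ^ X]
((E^X)) ⇒ ((X^X))   [E -> X]
((X^X)) ⇒ (((E)^X))   [X -> ( E )]
(((E)^X)) ⇒ (((X)^X))   [E -> X]
(((X)^X)) ⇒ (((v)^X))   [X -> v]
(((v)^X)) ⇒ (((v)^(E)))   [X -> ( E )]
(((v)^(E))) ⇒ (((v)^(E^X)))   [E -> E ^ X]
(((v)^(E^X))) ⇒ (((v)^(X^X)))   [E -> X]
(((v)^(X^X))) ⇒ (((v)^(v^X)))   [X -> v]
(((v)^(v^X))) ⇒ (((v)^(v^v)))   [X -> v]

E ⇒ X ⇒ (E) ⇒ (X) ⇒ ((E)) ⇒ ((E^X)) ⇒ ((X^X)) ⇒ (((E)^X)) ⇒ (((X)^X)) ⇒ (((v)^X)) ⇒ (((v)^(E))) ⇒ (((v)^(E^X))) ⇒ (((v)^(X^X))) ⇒ (((v)^(v^X))) ⇒ (((v)^(v^v)))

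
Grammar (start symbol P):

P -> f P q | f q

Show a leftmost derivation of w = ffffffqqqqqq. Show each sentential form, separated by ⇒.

P ⇒ fPq ⇒ ffPqq ⇒ fffPqqq ⇒ ffffPqqqq ⇒ fffffPqqqqq ⇒ ffffffqqqqqq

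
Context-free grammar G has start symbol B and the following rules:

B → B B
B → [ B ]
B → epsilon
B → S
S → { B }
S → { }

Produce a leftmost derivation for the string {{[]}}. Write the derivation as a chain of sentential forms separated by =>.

B => BB => BBB => SBB => {B}BB => {BB}BB => {SB}BB => {{B}B}BB => {{[B]}B}BB => {{[]}B}BB => {{[]}}BB => {{[]}}B => {{[]}}

B => BB   [B → B B]
BB => BBB   [B → B B]
BBB => SBB   [B → S]
SBB => {B}BB   [S → { B }]
{B}BB => {BB}BB   [B → B B]
{BB}BB => {SB}BB   [B → S]
{SB}BB => {{B}B}BB   [S → { B }]
{{B}B}BB => {{[B]}B}BB   [B → [ B ]]
{{[B]}B}BB => {{[]}B}BB   [B → epsilon]
{{[]}B}BB => {{[]}}BB   [B → epsilon]
{{[]}}BB => {{[]}}B   [B → epsilon]
{{[]}}B => {{[]}}   [B → epsilon]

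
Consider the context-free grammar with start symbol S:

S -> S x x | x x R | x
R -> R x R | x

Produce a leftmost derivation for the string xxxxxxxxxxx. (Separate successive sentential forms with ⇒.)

S ⇒ Sxx ⇒ Sxxxx ⇒ xxRxxxx ⇒ xxRxRxxxx ⇒ xxxxRxxxx ⇒ xxxxRxRxxxx ⇒ xxxxxxRxxxx ⇒ xxxxxxxxxxx

S ⇒ Sxx   [S -> S x x]
Sxx ⇒ Sxxxx   [S -> S x x]
Sxxxx ⇒ xxRxxxx   [S -> x x R]
xxRxxxx ⇒ xxRxRxxxx   [R -> R x R]
xxRxRxxxx ⇒ xxxxRxxxx   [R -> x]
xxxxRxxxx ⇒ xxxxRxRxxxx   [R -> R x R]
xxxxRxRxxxx ⇒ xxxxxxRxxxx   [R -> x]
xxxxxxRxxxx ⇒ xxxxxxxxxxx   [R -> x]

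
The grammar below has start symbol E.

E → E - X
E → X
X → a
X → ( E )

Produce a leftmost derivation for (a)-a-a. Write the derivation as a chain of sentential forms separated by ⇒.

E ⇒ E-X ⇒ E-X-X ⇒ X-X-X ⇒ (E)-X-X ⇒ (X)-X-X ⇒ (a)-X-X ⇒ (a)-a-X ⇒ (a)-a-a

E ⇒ E-X   [E → E - X]
E-X ⇒ E-X-X   [E → E - X]
E-X-X ⇒ X-X-X   [E → X]
X-X-X ⇒ (E)-X-X   [X → ( E )]
(E)-X-X ⇒ (X)-X-X   [E → X]
(X)-X-X ⇒ (a)-X-X   [X → a]
(a)-X-X ⇒ (a)-a-X   [X → a]
(a)-a-X ⇒ (a)-a-a   [X → a]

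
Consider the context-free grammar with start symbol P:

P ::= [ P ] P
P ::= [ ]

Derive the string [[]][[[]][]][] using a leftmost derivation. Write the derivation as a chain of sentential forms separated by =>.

P => [P]P   [P ::= [ P ] P]
[P]P => [[]]P   [P ::= [ ]]
[[]]P => [[]][P]P   [P ::= [ P ] P]
[[]][P]P => [[]][[P]P]P   [P ::= [ P ] P]
[[]][[P]P]P => [[]][[[]]P]P   [P ::= [ ]]
[[]][[[]]P]P => [[]][[[]][]]P   [P ::= [ ]]
[[]][[[]][]]P => [[]][[[]][]][]   [P ::= [ ]]

P => [P]P => [[]]P => [[]][P]P => [[]][[P]P]P => [[]][[[]]P]P => [[]][[[]][]]P => [[]][[[]][]][]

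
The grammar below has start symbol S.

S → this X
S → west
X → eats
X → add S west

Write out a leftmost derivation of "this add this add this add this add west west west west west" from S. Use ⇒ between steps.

S ⇒ this X ⇒ this add S west ⇒ this add this X west ⇒ this add this add S west west ⇒ this add this add this X west west ⇒ this add this add this add S west west west ⇒ this add this add this add this X west west west ⇒ this add this add this add this add S west west west west ⇒ this add this add this add this add west west west west west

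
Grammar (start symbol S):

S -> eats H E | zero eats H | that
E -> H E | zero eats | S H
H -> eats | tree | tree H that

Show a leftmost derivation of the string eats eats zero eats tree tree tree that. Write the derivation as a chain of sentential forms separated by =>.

S => eats H E => eats eats E => eats eats S H => eats eats zero eats H H => eats eats zero eats tree H => eats eats zero eats tree tree H that => eats eats zero eats tree tree tree that

S => eats H E   [S -> eats H E]
eats H E => eats eats E   [H -> eats]
eats eats E => eats eats S H   [E -> S H]
eats eats S H => eats eats zero eats H H   [S -> zero eats H]
eats eats zero eats H H => eats eats zero eats tree H   [H -> tree]
eats eats zero eats tree H => eats eats zero eats tree tree H that   [H -> tree H that]
eats eats zero eats tree tree H that => eats eats zero eats tree tree tree that   [H -> tree]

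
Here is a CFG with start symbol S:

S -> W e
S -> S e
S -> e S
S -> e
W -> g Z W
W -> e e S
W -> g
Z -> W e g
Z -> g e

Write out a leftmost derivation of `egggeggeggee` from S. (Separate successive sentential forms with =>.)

S => eS   [S -> e S]
eS => eSe   [S -> S e]
eSe => eWee   [S -> W e]
eWee => egZWee   [W -> g Z W]
egZWee => egWegWee   [Z -> W e g]
egWegWee => eggZWegWee   [W -> g Z W]
eggZWegWee => eggWegWegWee   [Z -> W e g]
eggWegWegWee => egggegWegWee   [W -> g]
egggegWegWee => egggeggegWee   [W -> g]
egggeggegWee => egggeggeggee   [W -> g]

S => eS => eSe => eWee => egZWee => egWegWee => eggZWegWee => eggWegWegWee => egggegWegWee => egggeggegWee => egggeggeggee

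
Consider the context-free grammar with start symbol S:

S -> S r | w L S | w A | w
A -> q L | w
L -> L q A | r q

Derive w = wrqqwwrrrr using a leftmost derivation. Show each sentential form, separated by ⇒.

S ⇒ Sr   [S -> S r]
Sr ⇒ Srr   [S -> S r]
Srr ⇒ Srrr   [S -> S r]
Srrr ⇒ Srrrr   [S -> S r]
Srrrr ⇒ wLSrrrr   [S -> w L S]
wLSrrrr ⇒ wLqASrrrr   [L -> L q A]
wLqASrrrr ⇒ wrqqASrrrr   [L -> r q]
wrqqASrrrr ⇒ wrqqwSrrrr   [A -> w]
wrqqwSrrrr ⇒ wrqqwwrrrr   [S -> w]

S⇒Sr⇒Srr⇒Srrr⇒Srrrr⇒wLSrrrr⇒wLqASrrrr⇒wrqqASrrrr⇒wrqqwSrrrr⇒wrqqwwrrrr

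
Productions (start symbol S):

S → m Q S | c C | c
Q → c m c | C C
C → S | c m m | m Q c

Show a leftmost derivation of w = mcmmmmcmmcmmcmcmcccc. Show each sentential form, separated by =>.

S => mQS => mCCS => mcmmCS => mcmmmQcS => mcmmmCCcS => mcmmmmQcCcS => mcmmmmCCcCcS => mcmmmmcmmCcCcS => mcmmmmcmmcmmcCcS => mcmmmmcmmcmmcmQccS => mcmmmmcmmcmmcmcmcccS => mcmmmmcmmcmmcmcmcccc

S => mQS   [S → m Q S]
mQS => mCCS   [Q → C C]
mCCS => mcmmCS   [C → c m m]
mcmmCS => mcmmmQcS   [C → m Q c]
mcmmmQcS => mcmmmCCcS   [Q → C C]
mcmmmCCcS => mcmmmmQcCcS   [C → m Q c]
mcmmmmQcCcS => mcmmmmCCcCcS   [Q → C C]
mcmmmmCCcCcS => mcmmmmcmmCcCcS   [C → c m m]
mcmmmmcmmCcCcS => mcmmmmcmmcmmcCcS   [C → c m m]
mcmmmmcmmcmmcCcS => mcmmmmcmmcmmcmQccS   [C → m Q c]
mcmmmmcmmcmmcmQccS => mcmmmmcmmcmmcmcmcccS   [Q → c m c]
mcmmmmcmmcmmcmcmcccS => mcmmmmcmmcmmcmcmcccc   [S → c]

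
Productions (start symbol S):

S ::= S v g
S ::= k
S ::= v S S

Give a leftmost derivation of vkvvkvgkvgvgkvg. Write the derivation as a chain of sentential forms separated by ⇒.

S ⇒ vSS   [S ::= v S S]
vSS ⇒ vkS   [S ::= k]
vkS ⇒ vkvSS   [S ::= v S S]
vkvSS ⇒ vkvSvgS   [S ::= S v g]
vkvSvgS ⇒ vkvSvgvgS   [S ::= S v g]
vkvSvgvgS ⇒ vkvvSSvgvgS   [S ::= v S S]
vkvvSSvgvgS ⇒ vkvvSvgSvgvgS   [S ::= S v g]
vkvvSvgSvgvgS ⇒ vkvvkvgSvgvgS   [S ::= k]
vkvvkvgSvgvgS ⇒ vkvvkvgkvgvgS   [S ::= k]
vkvvkvgkvgvgS ⇒ vkvvkvgkvgvgSvg   [S ::= S v g]
vkvvkvgkvgvgSvg ⇒ vkvvkvgkvgvgkvg   [S ::= k]

S⇒vSS⇒vkS⇒vkvSS⇒vkvSvgS⇒vkvSvgvgS⇒vkvvSSvgvgS⇒vkvvSvgSvgvgS⇒vkvvkvgSvgvgS⇒vkvvkvgkvgvgS⇒vkvvkvgkvgvgSvg⇒vkvvkvgkvgvgkvg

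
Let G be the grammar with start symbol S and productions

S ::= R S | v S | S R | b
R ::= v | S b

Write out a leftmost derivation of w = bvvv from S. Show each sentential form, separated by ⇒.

S ⇒ SR ⇒ SRR ⇒ SRRR ⇒ bRRR ⇒ bvRR ⇒ bvvR ⇒ bvvv

S ⇒ SR   [S ::= S R]
SR ⇒ SRR   [S ::= S R]
SRR ⇒ SRRR   [S ::= S R]
SRRR ⇒ bRRR   [S ::= b]
bRRR ⇒ bvRR   [R ::= v]
bvRR ⇒ bvvR   [R ::= v]
bvvR ⇒ bvvv   [R ::= v]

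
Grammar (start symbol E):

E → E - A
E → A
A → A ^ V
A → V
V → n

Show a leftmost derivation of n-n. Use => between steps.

E=>E-A=>A-A=>V-A=>n-A=>n-V=>n-n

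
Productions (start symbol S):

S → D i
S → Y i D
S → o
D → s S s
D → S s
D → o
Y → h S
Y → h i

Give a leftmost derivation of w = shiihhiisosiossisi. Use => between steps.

S => Di   [S → D i]
Di => Ssi   [D → S s]
Ssi => Disi   [S → D i]
Disi => sSsisi   [D → s S s]
sSsisi => sYiDsisi   [S → Y i D]
sYiDsisi => shiiDsisi   [Y → h i]
shiiDsisi => shiiSssisi   [D → S s]
shiiSssisi => shiiYiDssisi   [S → Y i D]
shiiYiDssisi => shiihSiDssisi   [Y → h S]
shiihSiDssisi => shiihYiDiDssisi   [S → Y i D]
shiihYiDiDssisi => shiihhiiDiDssisi   [Y → h i]
shiihhiiDiDssisi => shiihhiisSsiDssisi   [D → s S s]
shiihhiisSsiDssisi => shiihhiisosiDssisi   [S → o]
shiihhiisosiDssisi => shiihhiisosiossisi   [D → o]

S => Di => Ssi => Disi => sSsisi => sYiDsisi => shiiDsisi => shiiSssisi => shiiYiDssisi => shiihSiDssisi => shiihYiDiDssisi => shiihhiiDiDssisi => shiihhiisSsiDssisi => shiihhiisosiDssisi => shiihhiisosiossisi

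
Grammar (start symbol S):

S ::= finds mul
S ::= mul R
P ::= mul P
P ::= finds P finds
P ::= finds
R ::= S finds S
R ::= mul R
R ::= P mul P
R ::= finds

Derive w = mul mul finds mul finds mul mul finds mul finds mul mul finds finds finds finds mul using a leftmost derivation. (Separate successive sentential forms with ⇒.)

S ⇒ mul R ⇒ mul mul R ⇒ mul mul S finds S ⇒ mul mul finds mul finds S ⇒ mul mul finds mul finds mul R ⇒ mul mul finds mul finds mul S finds S ⇒ mul mul finds mul finds mul mul R finds S ⇒ mul mul finds mul finds mul mul P mul P finds S ⇒ mul mul finds mul finds mul mul finds mul P finds S ⇒ mul mul finds mul finds mul mul finds mul finds P finds finds S ⇒ mul mul finds mul finds mul mul finds mul finds mul P finds finds S ⇒ mul mul finds mul finds mul mul finds mul finds mul mul P finds finds S ⇒ mul mul finds mul finds mul mul finds mul finds mul mul finds finds finds S ⇒ mul mul finds mul finds mul mul finds mul finds mul mul finds finds finds finds mul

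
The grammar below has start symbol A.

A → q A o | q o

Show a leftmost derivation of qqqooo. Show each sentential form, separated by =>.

A => qAo => qqAoo => qqqooo

A => qAo   [A → q A o]
qAo => qqAoo   [A → q A o]
qqAoo => qqqooo   [A → q o]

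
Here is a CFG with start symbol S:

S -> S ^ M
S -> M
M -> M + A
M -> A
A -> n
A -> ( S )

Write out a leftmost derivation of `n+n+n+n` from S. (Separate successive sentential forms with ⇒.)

S ⇒ M ⇒ M+A ⇒ M+A+A ⇒ M+A+A+A ⇒ A+A+A+A ⇒ n+A+A+A ⇒ n+n+A+A ⇒ n+n+n+A ⇒ n+n+n+n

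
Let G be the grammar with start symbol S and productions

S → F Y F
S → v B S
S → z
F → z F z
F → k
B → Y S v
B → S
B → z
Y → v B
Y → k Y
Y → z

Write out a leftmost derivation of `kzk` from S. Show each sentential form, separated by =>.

S => FYF => kYF => kzF => kzk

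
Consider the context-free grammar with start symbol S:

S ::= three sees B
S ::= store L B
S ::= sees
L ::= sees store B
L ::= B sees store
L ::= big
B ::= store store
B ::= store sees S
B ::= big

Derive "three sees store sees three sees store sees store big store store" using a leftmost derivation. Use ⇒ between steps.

S ⇒ three sees B ⇒ three sees store sees S ⇒ three sees store sees three sees B ⇒ three sees store sees three sees store sees S ⇒ three sees store sees three sees store sees store L B ⇒ three sees store sees three sees store sees store big B ⇒ three sees store sees three sees store sees store big store store

S ⇒ three sees B   [S ::= three sees B]
three sees B ⇒ three sees store sees S   [B ::= store sees S]
three sees store sees S ⇒ three sees store sees three sees B   [S ::= three sees B]
three sees store sees three sees B ⇒ three sees store sees three sees store sees S   [B ::= store sees S]
three sees store sees three sees store sees S ⇒ three sees store sees three sees store sees store L B   [S ::= store L B]
three sees store sees three sees store sees store L B ⇒ three sees store sees three sees store sees store big B   [L ::= big]
three sees store sees three sees store sees store big B ⇒ three sees store sees three sees store sees store big store store   [B ::= store store]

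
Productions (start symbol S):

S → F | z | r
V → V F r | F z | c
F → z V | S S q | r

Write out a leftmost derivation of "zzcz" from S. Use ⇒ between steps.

S⇒F⇒zV⇒zFz⇒zzVz⇒zzcz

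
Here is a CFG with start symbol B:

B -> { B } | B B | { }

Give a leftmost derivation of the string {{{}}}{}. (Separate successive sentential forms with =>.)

B => BB => {B}B => {{B}}B => {{{}}}B => {{{}}}{}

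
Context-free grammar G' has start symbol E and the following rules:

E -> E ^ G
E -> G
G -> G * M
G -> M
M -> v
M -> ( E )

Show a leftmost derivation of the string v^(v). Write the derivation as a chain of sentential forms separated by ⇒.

E ⇒ E^G   [E -> E ^ G]
E^G ⇒ G^G   [E -> G]
G^G ⇒ M^G   [G -> M]
M^G ⇒ v^G   [M -> v]
v^G ⇒ v^M   [G -> M]
v^M ⇒ v^(E)   [M -> ( E )]
v^(E) ⇒ v^(G)   [E -> G]
v^(G) ⇒ v^(M)   [G -> M]
v^(M) ⇒ v^(v)   [M -> v]

E ⇒ E^G ⇒ G^G ⇒ M^G ⇒ v^G ⇒ v^M ⇒ v^(E) ⇒ v^(G) ⇒ v^(M) ⇒ v^(v)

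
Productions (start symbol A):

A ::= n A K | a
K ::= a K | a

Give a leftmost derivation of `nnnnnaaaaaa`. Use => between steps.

A => nAK   [A ::= n A K]
nAK => nnAKK   [A ::= n A K]
nnAKK => nnnAKKK   [A ::= n A K]
nnnAKKK => nnnnAKKKK   [A ::= n A K]
nnnnAKKKK => nnnnnAKKKKK   [A ::= n A K]
nnnnnAKKKKK => nnnnnaKKKKK   [A ::= a]
nnnnnaKKKKK => nnnnnaaKKKK   [K ::= a]
nnnnnaaKKKK => nnnnnaaaKKK   [K ::= a]
nnnnnaaaKKK => nnnnnaaaaKK   [K ::= a]
nnnnnaaaaKK => nnnnnaaaaaK   [K ::= a]
nnnnnaaaaaK => nnnnnaaaaaa   [K ::= a]

A => nAK => nnAKK => nnnAKKK => nnnnAKKKK => nnnnnAKKKKK => nnnnnaKKKKK => nnnnnaaKKKK => nnnnnaaaKKK => nnnnnaaaaKK => nnnnnaaaaaK => nnnnnaaaaaa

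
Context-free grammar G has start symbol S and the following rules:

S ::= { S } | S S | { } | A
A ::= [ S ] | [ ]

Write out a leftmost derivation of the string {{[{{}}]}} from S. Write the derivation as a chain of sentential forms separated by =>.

S => {S} => {{S}} => {{A}} => {{[S]}} => {{[{S}]}} => {{[{{}}]}}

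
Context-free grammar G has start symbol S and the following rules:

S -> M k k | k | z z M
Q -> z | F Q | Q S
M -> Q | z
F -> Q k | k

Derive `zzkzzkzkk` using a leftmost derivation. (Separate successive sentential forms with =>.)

S => zzM   [S -> z z M]
zzM => zzQ   [M -> Q]
zzQ => zzFQ   [Q -> F Q]
zzFQ => zzkQ   [F -> k]
zzkQ => zzkQS   [Q -> Q S]
zzkQS => zzkzS   [Q -> z]
zzkzS => zzkzMkk   [S -> M k k]
zzkzMkk => zzkzQkk   [M -> Q]
zzkzQkk => zzkzFQkk   [Q -> F Q]
zzkzFQkk => zzkzQkQkk   [F -> Q k]
zzkzQkQkk => zzkzzkQkk   [Q -> z]
zzkzzkQkk => zzkzzkzkk   [Q -> z]

S=>zzM=>zzQ=>zzFQ=>zzkQ=>zzkQS=>zzkzS=>zzkzMkk=>zzkzQkk=>zzkzFQkk=>zzkzQkQkk=>zzkzzkQkk=>zzkzzkzkk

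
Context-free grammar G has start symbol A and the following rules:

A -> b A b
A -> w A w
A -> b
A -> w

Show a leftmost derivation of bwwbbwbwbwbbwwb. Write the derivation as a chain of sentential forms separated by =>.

A => bAb => bwAwb => bwwAwwb => bwwbAbwwb => bwwbbAbbwwb => bwwbbwAwbbwwb => bwwbbwbAbwbbwwb => bwwbbwbwbwbbwwb

A => bAb   [A -> b A b]
bAb => bwAwb   [A -> w A w]
bwAwb => bwwAwwb   [A -> w A w]
bwwAwwb => bwwbAbwwb   [A -> b A b]
bwwbAbwwb => bwwbbAbbwwb   [A -> b A b]
bwwbbAbbwwb => bwwbbwAwbbwwb   [A -> w A w]
bwwbbwAwbbwwb => bwwbbwbAbwbbwwb   [A -> b A b]
bwwbbwbAbwbbwwb => bwwbbwbwbwbbwwb   [A -> w]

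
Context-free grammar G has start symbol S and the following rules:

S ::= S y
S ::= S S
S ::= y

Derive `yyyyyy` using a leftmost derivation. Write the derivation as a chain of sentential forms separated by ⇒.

S ⇒ SS ⇒ SSS ⇒ SSSS ⇒ SySSS ⇒ SSySSS ⇒ ySySSS ⇒ yyySSS ⇒ yyyySS ⇒ yyyyyS ⇒ yyyyyy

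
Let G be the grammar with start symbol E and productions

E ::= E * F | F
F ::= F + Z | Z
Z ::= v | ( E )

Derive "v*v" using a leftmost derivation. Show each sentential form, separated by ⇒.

E ⇒ E*F ⇒ F*F ⇒ Z*F ⇒ v*F ⇒ v*Z ⇒ v*v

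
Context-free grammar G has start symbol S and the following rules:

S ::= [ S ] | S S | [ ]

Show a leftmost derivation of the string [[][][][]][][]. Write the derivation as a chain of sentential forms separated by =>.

S => SS => SSS => [S]SS => [SS]SS => [SSS]SS => [SSSS]SS => [[]SSS]SS => [[][]SS]SS => [[][][]S]SS => [[][][][]]SS => [[][][][]][]S => [[][][][]][][]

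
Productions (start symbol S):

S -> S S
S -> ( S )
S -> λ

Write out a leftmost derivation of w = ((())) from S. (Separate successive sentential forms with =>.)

S => SS => (S)S => ((S))S => ((SS))S => ((SSS))S => (((S)SS))S => ((()SS))S => ((()S))S => ((()))S => ((()))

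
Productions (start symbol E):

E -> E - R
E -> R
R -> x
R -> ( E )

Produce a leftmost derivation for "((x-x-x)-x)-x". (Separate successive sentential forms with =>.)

E => E-R => R-R => (E)-R => (E-R)-R => (R-R)-R => ((E)-R)-R => ((E-R)-R)-R => ((E-R-R)-R)-R => ((R-R-R)-R)-R => ((x-R-R)-R)-R => ((x-x-R)-R)-R => ((x-x-x)-R)-R => ((x-x-x)-x)-R => ((x-x-x)-x)-x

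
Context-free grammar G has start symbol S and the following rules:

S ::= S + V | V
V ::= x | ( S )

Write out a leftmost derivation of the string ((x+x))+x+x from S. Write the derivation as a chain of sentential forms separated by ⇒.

S ⇒ S+V   [S ::= S + V]
S+V ⇒ S+V+V   [S ::= S + V]
S+V+V ⇒ V+V+V   [S ::= V]
V+V+V ⇒ (S)+V+V   [V ::= ( S )]
(S)+V+V ⇒ (V)+V+V   [S ::= V]
(V)+V+V ⇒ ((S))+V+V   [V ::= ( S )]
((S))+V+V ⇒ ((S+V))+V+V   [S ::= S + V]
((S+V))+V+V ⇒ ((V+V))+V+V   [S ::= V]
((V+V))+V+V ⇒ ((x+V))+V+V   [V ::= x]
((x+V))+V+V ⇒ ((x+x))+V+V   [V ::= x]
((x+x))+V+V ⇒ ((x+x))+x+V   [V ::= x]
((x+x))+x+V ⇒ ((x+x))+x+x   [V ::= x]

S ⇒ S+V ⇒ S+V+V ⇒ V+V+V ⇒ (S)+V+V ⇒ (V)+V+V ⇒ ((S))+V+V ⇒ ((S+V))+V+V ⇒ ((V+V))+V+V ⇒ ((x+V))+V+V ⇒ ((x+x))+V+V ⇒ ((x+x))+x+V ⇒ ((x+x))+x+x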